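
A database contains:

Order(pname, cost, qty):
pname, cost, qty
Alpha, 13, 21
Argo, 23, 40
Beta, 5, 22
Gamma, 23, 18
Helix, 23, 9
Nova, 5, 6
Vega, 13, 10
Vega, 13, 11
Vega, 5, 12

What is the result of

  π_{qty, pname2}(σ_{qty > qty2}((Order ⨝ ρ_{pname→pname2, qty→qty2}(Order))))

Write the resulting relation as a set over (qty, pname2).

ρ[pname→pname2, qty→qty2]: schema becomes (pname2, cost, qty2); tuples unchanged.
Joining Order and ρ_{pname→pname2, qty→qty2}(Order) on cost yields {(Alpha, 13, 21, Alpha, 21), (Alpha, 13, 21, Vega, 10), (Alpha, 13, 21, Vega, 11), (Argo, 23, 40, Argo, 40), (Argo, 23, 40, Gamma, 18), (Argo, 23, 40, Helix, 9), (Beta, 5, 22, Beta, 22), (Beta, 5, 22, Nova, 6), (Beta, 5, 22, Vega, 12), (Gamma, 23, 18, Argo, 40), (Gamma, 23, 18, Gamma, 18), (Gamma, 23, 18, Helix, 9), (Helix, 23, 9, Argo, 40), (Helix, 23, 9, Gamma, 18), (Helix, 23, 9, Helix, 9), (Nova, 5, 6, Beta, 22), (Nova, 5, 6, Nova, 6), (Nova, 5, 6, Vega, 12), (Vega, 13, 10, Alpha, 21), (Vega, 13, 10, Vega, 10), (Vega, 13, 10, Vega, 11), (Vega, 13, 11, Alpha, 21), (Vega, 13, 11, Vega, 10), (Vega, 13, 11, Vega, 11), (Vega, 5, 12, Beta, 22), (Vega, 5, 12, Nova, 6), (Vega, 5, 12, Vega, 12)}.
Filtering on qty > qty2 leaves {(Alpha, 13, 21, Vega, 10), (Alpha, 13, 21, Vega, 11), (Argo, 23, 40, Gamma, 18), (Argo, 23, 40, Helix, 9), (Beta, 5, 22, Nova, 6), (Beta, 5, 22, Vega, 12), (Gamma, 23, 18, Helix, 9), (Vega, 13, 11, Vega, 10), (Vega, 5, 12, Nova, 6)}.
Projecting to qty, pname2 (1 duplicate(s) eliminated): {(11, Vega), (12, Nova), (18, Helix), (21, Vega), (22, Nova), (22, Vega), (40, Gamma), (40, Helix)}

{(11, Vega), (12, Nova), (18, Helix), (21, Vega), (22, Nova), (22, Vega), (40, Gamma), (40, Helix)}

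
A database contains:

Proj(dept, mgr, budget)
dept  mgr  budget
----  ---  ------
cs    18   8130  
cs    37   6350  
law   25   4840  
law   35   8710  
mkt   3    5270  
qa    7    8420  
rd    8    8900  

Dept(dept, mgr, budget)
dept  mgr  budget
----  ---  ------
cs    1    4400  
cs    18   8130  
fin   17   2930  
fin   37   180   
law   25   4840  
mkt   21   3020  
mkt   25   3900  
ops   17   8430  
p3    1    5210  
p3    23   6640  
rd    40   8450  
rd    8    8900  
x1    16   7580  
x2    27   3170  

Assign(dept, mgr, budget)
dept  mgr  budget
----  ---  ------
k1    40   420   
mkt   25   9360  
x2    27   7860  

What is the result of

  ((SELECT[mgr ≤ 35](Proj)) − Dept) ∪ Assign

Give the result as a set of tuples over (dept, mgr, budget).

Filtering on mgr ≤ 35 leaves {(cs, 18, 8130), (law, 25, 4840), (law, 35, 8710), (mkt, 3, 5270), (qa, 7, 8420), (rd, 8, 8900)}.
Set difference of the two operands is {(law, 35, 8710), (mkt, 3, 5270), (qa, 7, 8420)}.
Set union of the two operands is {(k1, 40, 420), (law, 35, 8710), (mkt, 25, 9360), (mkt, 3, 5270), (qa, 7, 8420), (x2, 27, 7860)}.

{(k1, 40, 420), (law, 35, 8710), (mkt, 25, 9360), (mkt, 3, 5270), (qa, 7, 8420), (x2, 27, 7860)}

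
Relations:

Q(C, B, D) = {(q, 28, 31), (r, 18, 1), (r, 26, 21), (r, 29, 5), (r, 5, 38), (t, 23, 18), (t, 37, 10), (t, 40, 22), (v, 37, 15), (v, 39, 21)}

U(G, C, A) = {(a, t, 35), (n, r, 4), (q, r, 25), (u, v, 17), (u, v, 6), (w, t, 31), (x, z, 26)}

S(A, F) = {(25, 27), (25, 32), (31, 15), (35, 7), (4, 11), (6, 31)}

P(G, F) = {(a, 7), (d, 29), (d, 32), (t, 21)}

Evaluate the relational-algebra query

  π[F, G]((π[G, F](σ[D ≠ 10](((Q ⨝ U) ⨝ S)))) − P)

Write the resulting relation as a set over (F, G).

{(11, n), (15, w), (27, q), (31, u), (32, q)}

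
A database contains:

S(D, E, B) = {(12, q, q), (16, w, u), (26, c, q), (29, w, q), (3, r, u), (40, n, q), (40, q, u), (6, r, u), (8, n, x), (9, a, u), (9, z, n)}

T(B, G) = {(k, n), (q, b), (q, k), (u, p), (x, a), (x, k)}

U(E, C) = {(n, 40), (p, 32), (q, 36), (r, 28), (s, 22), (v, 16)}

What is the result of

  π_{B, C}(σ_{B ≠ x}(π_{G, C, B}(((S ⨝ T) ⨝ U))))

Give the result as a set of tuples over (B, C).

{(q, 36), (q, 40), (u, 28), (u, 36)}

Joining S and T on B yields {(12, q, q, b), (12, q, q, k), (16, w, u, p), (26, c, q, b), (26, c, q, k), (29, w, q, b), (29, w, q, k), (3, r, u, p), (40, n, q, b), (40, n, q, k), (40, q, u, p), (6, r, u, p), (8, n, x, a), (8, n, x, k), (9, a, u, p)}.
Joining (S ⨝ T) and U on E yields {(12, q, q, b, 36), (12, q, q, k, 36), (3, r, u, p, 28), (40, n, q, b, 40), (40, n, q, k, 40), (40, q, u, p, 36), (6, r, u, p, 28), (8, n, x, a, 40), (8, n, x, k, 40)}.
π[G, C, B]: project onto (G, C, B) (1 duplicate(s) eliminated) → {(a, 40, x), (b, 36, q), (b, 40, q), (k, 36, q), (k, 40, q), (k, 40, x), (p, 28, u), (p, 36, u)}
σ[B ≠ x]: keep tuples satisfying B ≠ x → {(b, 36, q), (b, 40, q), (k, 36, q), (k, 40, q), (p, 28, u), (p, 36, u)}
π[B, C]: project onto (B, C) (2 duplicate(s) eliminated) → {(q, 36), (q, 40), (u, 28), (u, 36)}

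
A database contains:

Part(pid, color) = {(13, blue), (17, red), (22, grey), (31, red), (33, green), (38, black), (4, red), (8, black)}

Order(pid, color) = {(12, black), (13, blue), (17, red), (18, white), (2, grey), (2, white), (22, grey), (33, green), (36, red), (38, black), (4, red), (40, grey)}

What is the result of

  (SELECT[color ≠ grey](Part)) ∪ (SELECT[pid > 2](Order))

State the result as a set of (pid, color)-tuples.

{(12, black), (13, blue), (17, red), (18, white), (22, grey), (31, red), (33, green), (36, red), (38, black), (4, red), (40, grey), (8, black)}

Selection color ≠ grey: {(13, blue), (17, red), (31, red), (33, green), (38, black), (4, red), (8, black)}
Selection pid > 2: {(12, black), (13, blue), (17, red), (18, white), (22, grey), (33, green), (36, red), (38, black), (4, red), (40, grey)}
Set union of the two operands is {(12, black), (13, blue), (17, red), (18, white), (22, grey), (31, red), (33, green), (36, red), (38, black), (4, red), (40, grey), (8, black)}.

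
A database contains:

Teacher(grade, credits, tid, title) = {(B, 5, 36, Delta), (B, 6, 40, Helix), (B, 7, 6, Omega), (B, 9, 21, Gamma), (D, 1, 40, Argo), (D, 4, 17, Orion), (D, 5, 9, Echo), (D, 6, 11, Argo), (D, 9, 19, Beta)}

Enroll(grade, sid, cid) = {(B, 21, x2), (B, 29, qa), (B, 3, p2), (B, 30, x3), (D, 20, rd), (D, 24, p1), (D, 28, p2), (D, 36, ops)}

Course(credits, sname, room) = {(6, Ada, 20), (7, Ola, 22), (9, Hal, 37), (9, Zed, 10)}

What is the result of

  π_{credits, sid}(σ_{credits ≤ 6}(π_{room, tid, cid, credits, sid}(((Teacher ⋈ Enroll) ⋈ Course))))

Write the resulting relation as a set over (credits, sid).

Natural join on grade: {(B, 5, 36, Delta, 21, x2), (B, 5, 36, Delta, 29, qa), (B, 5, 36, Delta, 3, p2), (B, 5, 36, Delta, 30, x3), (B, 6, 40, Helix, 21, x2), (B, 6, 40, Helix, 29, qa), (B, 6, 40, Helix, 3, p2), (B, 6, 40, Helix, 30, x3), (B, 7, 6, Omega, 21, x2), (B, 7, 6, Omega, 29, qa), (B, 7, 6, Omega, 3, p2), (B, 7, 6, Omega, 30, x3), (B, 9, 21, Gamma, 21, x2), (B, 9, 21, Gamma, 29, qa), (B, 9, 21, Gamma, 3, p2), (B, 9, 21, Gamma, 30, x3), (D, 1, 40, Argo, 20, rd), (D, 1, 40, Argo, 24, p1), (D, 1, 40, Argo, 28, p2), (D, 1, 40, Argo, 36, ops), (D, 4, 17, Orion, 20, rd), (D, 4, 17, Orion, 24, p1), (D, 4, 17, Orion, 28, p2), (D, 4, 17, Orion, 36, ops), (D, 5, 9, Echo, 20, rd), (D, 5, 9, Echo, 24, p1), (D, 5, 9, Echo, 28, p2), (D, 5, 9, Echo, 36, ops), (D, 6, 11, Argo, 20, rd), (D, 6, 11, Argo, 24, p1), (D, 6, 11, Argo, 28, p2), (D, 6, 11, Argo, 36, ops), (D, 9, 19, Beta, 20, rd), (D, 9, 19, Beta, 24, p1), (D, 9, 19, Beta, 28, p2), (D, 9, 19, Beta, 36, ops)}
Natural join on credits: {(B, 6, 40, Helix, 21, x2, Ada, 20), (B, 6, 40, Helix, 29, qa, Ada, 20), (B, 6, 40, Helix, 3, p2, Ada, 20), (B, 6, 40, Helix, 30, x3, Ada, 20), (B, 7, 6, Omega, 21, x2, Ola, 22), (B, 7, 6, Omega, 29, qa, Ola, 22), (B, 7, 6, Omega, 3, p2, Ola, 22), (B, 7, 6, Omega, 30, x3, Ola, 22), (B, 9, 21, Gamma, 21, x2, Hal, 37), (B, 9, 21, Gamma, 21, x2, Zed, 10), (B, 9, 21, Gamma, 29, qa, Hal, 37), (B, 9, 21, Gamma, 29, qa, Zed, 10), (B, 9, 21, Gamma, 3, p2, Hal, 37), (B, 9, 21, Gamma, 3, p2, Zed, 10), (B, 9, 21, Gamma, 30, x3, Hal, 37), (B, 9, 21, Gamma, 30, x3, Zed, 10), (D, 6, 11, Argo, 20, rd, Ada, 20), (D, 6, 11, Argo, 24, p1, Ada, 20), (D, 6, 11, Argo, 28, p2, Ada, 20), (D, 6, 11, Argo, 36, ops, Ada, 20), (D, 9, 19, Beta, 20, rd, Hal, 37), (D, 9, 19, Beta, 20, rd, Zed, 10), (D, 9, 19, Beta, 24, p1, Hal, 37), (D, 9, 19, Beta, 24, p1, Zed, 10), (D, 9, 19, Beta, 28, p2, Hal, 37), (D, 9, 19, Beta, 28, p2, Zed, 10), (D, 9, 19, Beta, 36, ops, Hal, 37), (D, 9, 19, Beta, 36, ops, Zed, 10)}
Projecting to room, tid, cid, credits, sid: {(10, 19, ops, 9, 36), (10, 19, p1, 9, 24), (10, 19, p2, 9, 28), (10, 19, rd, 9, 20), (10, 21, p2, 9, 3), (10, 21, qa, 9, 29), (10, 21, x2, 9, 21), (10, 21, x3, 9, 30), (20, 11, ops, 6, 36), (20, 11, p1, 6, 24), (20, 11, p2, 6, 28), (20, 11, rd, 6, 20), (20, 40, p2, 6, 3), (20, 40, qa, 6, 29), (20, 40, x2, 6, 21), (20, 40, x3, 6, 30), (22, 6, p2, 7, 3), (22, 6, qa, 7, 29), (22, 6, x2, 7, 21), (22, 6, x3, 7, 30), (37, 19, ops, 9, 36), (37, 19, p1, 9, 24), (37, 19, p2, 9, 28), (37, 19, rd, 9, 20), (37, 21, p2, 9, 3), (37, 21, qa, 9, 29), (37, 21, x2, 9, 21), (37, 21, x3, 9, 30)}
Filtering on credits ≤ 6 leaves {(20, 11, ops, 6, 36), (20, 11, p1, 6, 24), (20, 11, p2, 6, 28), (20, 11, rd, 6, 20), (20, 40, p2, 6, 3), (20, 40, qa, 6, 29), (20, 40, x2, 6, 21), (20, 40, x3, 6, 30)}.
Projecting to credits, sid: {(6, 20), (6, 21), (6, 24), (6, 28), (6, 29), (6, 3), (6, 30), (6, 36)}

{(6, 20), (6, 21), (6, 24), (6, 28), (6, 29), (6, 3), (6, 30), (6, 36)}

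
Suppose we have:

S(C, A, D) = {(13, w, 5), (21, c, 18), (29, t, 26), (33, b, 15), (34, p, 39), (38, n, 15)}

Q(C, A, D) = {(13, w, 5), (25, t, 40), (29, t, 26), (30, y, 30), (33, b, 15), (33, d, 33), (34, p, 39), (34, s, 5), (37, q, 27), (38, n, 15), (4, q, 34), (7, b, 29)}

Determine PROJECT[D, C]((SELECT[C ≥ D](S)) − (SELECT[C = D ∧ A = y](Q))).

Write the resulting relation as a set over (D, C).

Selection C ≥ D: {(13, w, 5), (21, c, 18), (29, t, 26), (33, b, 15), (38, n, 15)}
Selection C = D ∧ A = y: {(30, y, 30)}
Difference: {(13, w, 5), (21, c, 18), (29, t, 26), (33, b, 15), (38, n, 15)} with {(30, y, 30)} → {(13, w, 5), (21, c, 18), (29, t, 26), (33, b, 15), (38, n, 15)}
Keep only column(s) D, C: {(15, 33), (15, 38), (18, 21), (26, 29), (5, 13)}

{(15, 33), (15, 38), (18, 21), (26, 29), (5, 13)}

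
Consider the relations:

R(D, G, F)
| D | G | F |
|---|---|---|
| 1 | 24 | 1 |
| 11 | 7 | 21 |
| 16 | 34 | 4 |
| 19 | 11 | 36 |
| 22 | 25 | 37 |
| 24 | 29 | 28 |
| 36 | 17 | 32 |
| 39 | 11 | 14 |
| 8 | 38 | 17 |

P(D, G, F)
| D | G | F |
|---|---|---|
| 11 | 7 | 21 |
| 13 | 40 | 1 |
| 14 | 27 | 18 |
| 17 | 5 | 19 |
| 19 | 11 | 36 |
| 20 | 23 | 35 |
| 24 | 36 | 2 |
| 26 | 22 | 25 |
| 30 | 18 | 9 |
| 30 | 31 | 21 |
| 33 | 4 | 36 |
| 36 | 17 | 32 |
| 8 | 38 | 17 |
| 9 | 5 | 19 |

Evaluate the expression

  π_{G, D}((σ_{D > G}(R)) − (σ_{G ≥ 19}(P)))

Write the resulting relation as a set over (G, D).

Filtering on D > G leaves {(11, 7, 21), (19, 11, 36), (36, 17, 32), (39, 11, 14)}.
Filtering on G ≥ 19 leaves {(13, 40, 1), (14, 27, 18), (20, 23, 35), (24, 36, 2), (26, 22, 25), (30, 31, 21), (8, 38, 17)}.
Difference: {(11, 7, 21), (19, 11, 36), (36, 17, 32), (39, 11, 14)} with {(13, 40, 1), (14, 27, 18), (20, 23, 35), (24, 36, 2), (26, 22, 25), (30, 31, 21), (8, 38, 17)} → {(11, 7, 21), (19, 11, 36), (36, 17, 32), (39, 11, 14)}
π_{G, D} gives {(11, 19), (11, 39), (17, 36), (7, 11)}.

{(11, 19), (11, 39), (17, 36), (7, 11)}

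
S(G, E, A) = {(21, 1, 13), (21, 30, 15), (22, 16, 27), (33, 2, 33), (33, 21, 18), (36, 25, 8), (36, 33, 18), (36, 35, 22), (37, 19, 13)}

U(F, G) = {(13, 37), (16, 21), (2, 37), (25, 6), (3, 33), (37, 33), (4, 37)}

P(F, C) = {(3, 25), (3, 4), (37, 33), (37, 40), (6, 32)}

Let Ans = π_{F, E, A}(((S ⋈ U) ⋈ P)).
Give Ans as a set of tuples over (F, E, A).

Joining S and U on G yields {(21, 1, 13, 16), (21, 30, 15, 16), (33, 2, 33, 3), (33, 2, 33, 37), (33, 21, 18, 3), (33, 21, 18, 37), (37, 19, 13, 13), (37, 19, 13, 2), (37, 19, 13, 4)}.
Joining (S ⋈ U) and P on F yields {(33, 2, 33, 3, 25), (33, 2, 33, 3, 4), (33, 2, 33, 37, 33), (33, 2, 33, 37, 40), (33, 21, 18, 3, 25), (33, 21, 18, 3, 4), (33, 21, 18, 37, 33), (33, 21, 18, 37, 40)}.
π_{F, E, A} gives {(3, 2, 33), (3, 21, 18), (37, 2, 33), (37, 21, 18)} (4 duplicate(s) eliminated).

{(3, 2, 33), (3, 21, 18), (37, 2, 33), (37, 21, 18)}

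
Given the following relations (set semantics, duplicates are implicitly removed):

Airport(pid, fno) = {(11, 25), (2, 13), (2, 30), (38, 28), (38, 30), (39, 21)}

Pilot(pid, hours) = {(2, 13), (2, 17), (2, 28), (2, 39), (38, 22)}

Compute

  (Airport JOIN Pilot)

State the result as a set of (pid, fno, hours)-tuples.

{(2, 13, 13), (2, 13, 17), (2, 13, 28), (2, 13, 39), (2, 30, 13), (2, 30, 17), (2, 30, 28), (2, 30, 39), (38, 28, 22), (38, 30, 22)}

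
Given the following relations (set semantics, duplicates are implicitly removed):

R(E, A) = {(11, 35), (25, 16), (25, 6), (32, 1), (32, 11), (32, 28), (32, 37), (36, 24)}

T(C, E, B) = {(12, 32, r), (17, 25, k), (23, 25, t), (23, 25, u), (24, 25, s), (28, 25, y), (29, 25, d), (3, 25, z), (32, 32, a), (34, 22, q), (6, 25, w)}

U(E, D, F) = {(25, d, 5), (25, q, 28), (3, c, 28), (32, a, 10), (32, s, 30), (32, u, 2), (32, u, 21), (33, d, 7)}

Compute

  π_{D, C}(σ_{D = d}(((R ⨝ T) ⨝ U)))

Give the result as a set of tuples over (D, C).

{(d, 17), (d, 23), (d, 24), (d, 28), (d, 29), (d, 3), (d, 6)}

Natural join on E: {(25, 16, 17, k), (25, 16, 23, t), (25, 16, 23, u), (25, 16, 24, s), (25, 16, 28, y), (25, 16, 29, d), (25, 16, 3, z), (25, 16, 6, w), (25, 6, 17, k), (25, 6, 23, t), (25, 6, 23, u), (25, 6, 24, s), (25, 6, 28, y), (25, 6, 29, d), (25, 6, 3, z), (25, 6, 6, w), (32, 1, 12, r), (32, 1, 32, a), (32, 11, 12, r), (32, 11, 32, a), (32, 28, 12, r), (32, 28, 32, a), (32, 37, 12, r), (32, 37, 32, a)}
Natural join on E: {(25, 16, 17, k, d, 5), (25, 16, 17, k, q, 28), (25, 16, 23, t, d, 5), (25, 16, 23, t, q, 28), (25, 16, 23, u, d, 5), (25, 16, 23, u, q, 28), (25, 16, 24, s, d, 5), (25, 16, 24, s, q, 28), (25, 16, 28, y, d, 5), (25, 16, 28, y, q, 28), (25, 16, 29, d, d, 5), (25, 16, 29, d, q, 28), (25, 16, 3, z, d, 5), (25, 16, 3, z, q, 28), (25, 16, 6, w, d, 5), (25, 16, 6, w, q, 28), (25, 6, 17, k, d, 5), (25, 6, 17, k, q, 28), (25, 6, 23, t, d, 5), (25, 6, 23, t, q, 28), (25, 6, 23, u, d, 5), (25, 6, 23, u, q, 28), (25, 6, 24, s, d, 5), (25, 6, 24, s, q, 28), (25, 6, 28, y, d, 5), (25, 6, 28, y, q, 28), (25, 6, 29, d, d, 5), (25, 6, 29, d, q, 28), (25, 6, 3, z, d, 5), (25, 6, 3, z, q, 28), (25, 6, 6, w, d, 5), (25, 6, 6, w, q, 28), (32, 1, 12, r, a, 10), (32, 1, 12, r, s, 30), (32, 1, 12, r, u, 2), (32, 1, 12, r, u, 21), (32, 1, 32, a, a, 10), (32, 1, 32, a, s, 30), (32, 1, 32, a, u, 2), (32, 1, 32, a, u, 21), (32, 11, 12, r, a, 10), (32, 11, 12, r, s, 30), (32, 11, 12, r, u, 2), (32, 11, 12, r, u, 21), (32, 11, 32, a, a, 10), (32, 11, 32, a, s, 30), (32, 11, 32, a, u, 2), (32, 11, 32, a, u, 21), (32, 28, 12, r, a, 10), (32, 28, 12, r, s, 30), (32, 28, 12, r, u, 2), (32, 28, 12, r, u, 21), (32, 28, 32, a, a, 10), (32, 28, 32, a, s, 30), (32, 28, 32, a, u, 2), (32, 28, 32, a, u, 21), (32, 37, 12, r, a, 10), (32, 37, 12, r, s, 30), (32, 37, 12, r, u, 2), (32, 37, 12, r, u, 21), (32, 37, 32, a, a, 10), (32, 37, 32, a, s, 30), (32, 37, 32, a, u, 2), (32, 37, 32, a, u, 21)}
Selection D = d: {(25, 16, 17, k, d, 5), (25, 16, 23, t, d, 5), (25, 16, 23, u, d, 5), (25, 16, 24, s, d, 5), (25, 16, 28, y, d, 5), (25, 16, 29, d, d, 5), (25, 16, 3, z, d, 5), (25, 16, 6, w, d, 5), (25, 6, 17, k, d, 5), (25, 6, 23, t, d, 5), (25, 6, 23, u, d, 5), (25, 6, 24, s, d, 5), (25, 6, 28, y, d, 5), (25, 6, 29, d, d, 5), (25, 6, 3, z, d, 5), (25, 6, 6, w, d, 5)}
Keep only column(s) D, C (9 duplicate(s) eliminated): {(d, 17), (d, 23), (d, 24), (d, 28), (d, 29), (d, 3), (d, 6)}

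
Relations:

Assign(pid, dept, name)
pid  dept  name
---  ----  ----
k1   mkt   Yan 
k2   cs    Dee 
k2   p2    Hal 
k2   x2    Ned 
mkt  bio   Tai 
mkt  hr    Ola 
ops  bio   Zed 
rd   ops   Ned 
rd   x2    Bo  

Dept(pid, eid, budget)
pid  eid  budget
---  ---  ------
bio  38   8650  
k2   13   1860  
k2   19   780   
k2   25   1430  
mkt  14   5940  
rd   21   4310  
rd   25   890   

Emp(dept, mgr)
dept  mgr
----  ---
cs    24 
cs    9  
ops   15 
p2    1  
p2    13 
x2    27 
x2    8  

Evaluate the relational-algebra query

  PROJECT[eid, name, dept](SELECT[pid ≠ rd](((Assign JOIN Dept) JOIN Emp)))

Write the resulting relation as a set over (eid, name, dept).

{(13, Dee, cs), (13, Hal, p2), (13, Ned, x2), (19, Dee, cs), (19, Hal, p2), (19, Ned, x2), (25, Dee, cs), (25, Hal, p2), (25, Ned, x2)}

Joining Assign and Dept on pid yields {(k2, cs, Dee, 13, 1860), (k2, cs, Dee, 19, 780), (k2, cs, Dee, 25, 1430), (k2, p2, Hal, 13, 1860), (k2, p2, Hal, 19, 780), (k2, p2, Hal, 25, 1430), (k2, x2, Ned, 13, 1860), (k2, x2, Ned, 19, 780), (k2, x2, Ned, 25, 1430), (mkt, bio, Tai, 14, 5940), (mkt, hr, Ola, 14, 5940), (rd, ops, Ned, 21, 4310), (rd, ops, Ned, 25, 890), (rd, x2, Bo, 21, 4310), (rd, x2, Bo, 25, 890)}.
Joining (Assign JOIN Dept) and Emp on dept yields {(k2, cs, Dee, 13, 1860, 24), (k2, cs, Dee, 13, 1860, 9), (k2, cs, Dee, 19, 780, 24), (k2, cs, Dee, 19, 780, 9), (k2, cs, Dee, 25, 1430, 24), (k2, cs, Dee, 25, 1430, 9), (k2, p2, Hal, 13, 1860, 1), (k2, p2, Hal, 13, 1860, 13), (k2, p2, Hal, 19, 780, 1), (k2, p2, Hal, 19, 780, 13), (k2, p2, Hal, 25, 1430, 1), (k2, p2, Hal, 25, 1430, 13), (k2, x2, Ned, 13, 1860, 27), (k2, x2, Ned, 13, 1860, 8), (k2, x2, Ned, 19, 780, 27), (k2, x2, Ned, 19, 780, 8), (k2, x2, Ned, 25, 1430, 27), (k2, x2, Ned, 25, 1430, 8), (rd, ops, Ned, 21, 4310, 15), (rd, ops, Ned, 25, 890, 15), (rd, x2, Bo, 21, 4310, 27), (rd, x2, Bo, 21, 4310, 8), (rd, x2, Bo, 25, 890, 27), (rd, x2, Bo, 25, 890, 8)}.
σ[pid ≠ rd]: keep tuples satisfying pid ≠ rd → {(k2, cs, Dee, 13, 1860, 24), (k2, cs, Dee, 13, 1860, 9), (k2, cs, Dee, 19, 780, 24), (k2, cs, Dee, 19, 780, 9), (k2, cs, Dee, 25, 1430, 24), (k2, cs, Dee, 25, 1430, 9), (k2, p2, Hal, 13, 1860, 1), (k2, p2, Hal, 13, 1860, 13), (k2, p2, Hal, 19, 780, 1), (k2, p2, Hal, 19, 780, 13), (k2, p2, Hal, 25, 1430, 1), (k2, p2, Hal, 25, 1430, 13), (k2, x2, Ned, 13, 1860, 27), (k2, x2, Ned, 13, 1860, 8), (k2, x2, Ned, 19, 780, 27), (k2, x2, Ned, 19, 780, 8), (k2, x2, Ned, 25, 1430, 27), (k2, x2, Ned, 25, 1430, 8)}
π_{eid, name, dept} gives {(13, Dee, cs), (13, Hal, p2), (13, Ned, x2), (19, Dee, cs), (19, Hal, p2), (19, Ned, x2), (25, Dee, cs), (25, Hal, p2), (25, Ned, x2)} (9 duplicate(s) eliminated).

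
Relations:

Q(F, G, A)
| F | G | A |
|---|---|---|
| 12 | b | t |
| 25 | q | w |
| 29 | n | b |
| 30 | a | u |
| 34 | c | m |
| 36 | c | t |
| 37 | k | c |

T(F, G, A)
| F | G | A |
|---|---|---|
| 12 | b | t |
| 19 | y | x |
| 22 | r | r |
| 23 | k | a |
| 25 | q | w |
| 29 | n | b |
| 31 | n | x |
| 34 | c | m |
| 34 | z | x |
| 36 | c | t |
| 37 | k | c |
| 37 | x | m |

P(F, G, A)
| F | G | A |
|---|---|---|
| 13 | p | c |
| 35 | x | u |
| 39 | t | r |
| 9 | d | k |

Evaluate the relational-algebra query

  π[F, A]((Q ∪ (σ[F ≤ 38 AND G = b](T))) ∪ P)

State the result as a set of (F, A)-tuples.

{(12, t), (13, c), (25, w), (29, b), (30, u), (34, m), (35, u), (36, t), (37, c), (39, r), (9, k)}

Apply σ_{F ≤ 38 AND G = b}; surviving tuples: {(12, b, t)}
Taking the union: {(12, b, t), (25, q, w), (29, n, b), (30, a, u), (34, c, m), (36, c, t), (37, k, c)}
Taking the union: {(12, b, t), (13, p, c), (25, q, w), (29, n, b), (30, a, u), (34, c, m), (35, x, u), (36, c, t), (37, k, c), (39, t, r), (9, d, k)}
π_{F, A} gives {(12, t), (13, c), (25, w), (29, b), (30, u), (34, m), (35, u), (36, t), (37, c), (39, r), (9, k)}.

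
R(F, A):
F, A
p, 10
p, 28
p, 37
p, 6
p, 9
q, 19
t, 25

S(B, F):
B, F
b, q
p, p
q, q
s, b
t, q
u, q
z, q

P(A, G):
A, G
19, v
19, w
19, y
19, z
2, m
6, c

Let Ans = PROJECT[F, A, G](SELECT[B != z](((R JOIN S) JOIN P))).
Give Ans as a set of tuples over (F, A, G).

Joining R and S on F yields {(p, 10, p), (p, 28, p), (p, 37, p), (p, 6, p), (p, 9, p), (q, 19, b), (q, 19, q), (q, 19, t), (q, 19, u), (q, 19, z)}.
Joining (R JOIN S) and P on A yields {(p, 6, p, c), (q, 19, b, v), (q, 19, b, w), (q, 19, b, y), (q, 19, b, z), (q, 19, q, v), (q, 19, q, w), (q, 19, q, y), (q, 19, q, z), (q, 19, t, v), (q, 19, t, w), (q, 19, t, y), (q, 19, t, z), (q, 19, u, v), (q, 19, u, w), (q, 19, u, y), (q, 19, u, z), (q, 19, z, v), (q, 19, z, w), (q, 19, z, y), (q, 19, z, z)}.
σ[B != z]: keep tuples satisfying B != z → {(p, 6, p, c), (q, 19, b, v), (q, 19, b, w), (q, 19, b, y), (q, 19, b, z), (q, 19, q, v), (q, 19, q, w), (q, 19, q, y), (q, 19, q, z), (q, 19, t, v), (q, 19, t, w), (q, 19, t, y), (q, 19, t, z), (q, 19, u, v), (q, 19, u, w), (q, 19, u, y), (q, 19, u, z)}
Projecting to F, A, G (12 duplicate(s) eliminated): {(p, 6, c), (q, 19, v), (q, 19, w), (q, 19, y), (q, 19, z)}

{(p, 6, c), (q, 19, v), (q, 19, w), (q, 19, y), (q, 19, z)}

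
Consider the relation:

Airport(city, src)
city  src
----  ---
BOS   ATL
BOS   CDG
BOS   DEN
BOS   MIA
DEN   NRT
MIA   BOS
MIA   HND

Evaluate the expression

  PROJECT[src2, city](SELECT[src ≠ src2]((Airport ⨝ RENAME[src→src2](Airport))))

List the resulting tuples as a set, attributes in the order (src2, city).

{(ATL, BOS), (BOS, MIA), (CDG, BOS), (DEN, BOS), (HND, MIA), (MIA, BOS)}

ρ[src→src2]: schema becomes (city, src2); tuples unchanged.
Joining Airport and RENAME[src→src2](Airport) on city yields {(BOS, ATL, ATL), (BOS, ATL, CDG), (BOS, ATL, DEN), (BOS, ATL, MIA), (BOS, CDG, ATL), (BOS, CDG, CDG), (BOS, CDG, DEN), (BOS, CDG, MIA), (BOS, DEN, ATL), (BOS, DEN, CDG), (BOS, DEN, DEN), (BOS, DEN, MIA), (BOS, MIA, ATL), (BOS, MIA, CDG), (BOS, MIA, DEN), (BOS, MIA, MIA), (DEN, NRT, NRT), (MIA, BOS, BOS), (MIA, BOS, HND), (MIA, HND, BOS), (MIA, HND, HND)}.
Apply σ_{src ≠ src2}; surviving tuples: {(BOS, ATL, CDG), (BOS, ATL, DEN), (BOS, ATL, MIA), (BOS, CDG, ATL), (BOS, CDG, DEN), (BOS, CDG, MIA), (BOS, DEN, ATL), (BOS, DEN, CDG), (BOS, DEN, MIA), (BOS, MIA, ATL), (BOS, MIA, CDG), (BOS, MIA, DEN), (MIA, BOS, HND), (MIA, HND, BOS)}
π[src2, city]: project onto (src2, city) (8 duplicate(s) eliminated) → {(ATL, BOS), (BOS, MIA), (CDG, BOS), (DEN, BOS), (HND, MIA), (MIA, BOS)}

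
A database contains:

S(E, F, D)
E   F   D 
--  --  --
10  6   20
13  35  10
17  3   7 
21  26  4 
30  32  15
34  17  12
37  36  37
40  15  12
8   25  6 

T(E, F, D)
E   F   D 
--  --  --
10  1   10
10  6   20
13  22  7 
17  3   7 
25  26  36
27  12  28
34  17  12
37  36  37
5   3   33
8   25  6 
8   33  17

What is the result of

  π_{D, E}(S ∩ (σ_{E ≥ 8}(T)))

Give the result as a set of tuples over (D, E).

{(12, 34), (20, 10), (37, 37), (6, 8), (7, 17)}

Filtering on E ≥ 8 leaves {(10, 1, 10), (10, 6, 20), (13, 22, 7), (17, 3, 7), (25, 26, 36), (27, 12, 28), (34, 17, 12), (37, 36, 37), (8, 25, 6), (8, 33, 17)}.
Intersection: {(10, 6, 20), (13, 35, 10), (17, 3, 7), (21, 26, 4), (30, 32, 15), (34, 17, 12), (37, 36, 37), (40, 15, 12), (8, 25, 6)} with {(10, 1, 10), (10, 6, 20), (13, 22, 7), (17, 3, 7), (25, 26, 36), (27, 12, 28), (34, 17, 12), (37, 36, 37), (8, 25, 6), (8, 33, 17)} → {(10, 6, 20), (17, 3, 7), (34, 17, 12), (37, 36, 37), (8, 25, 6)}
π_{D, E} gives {(12, 34), (20, 10), (37, 37), (6, 8), (7, 17)}.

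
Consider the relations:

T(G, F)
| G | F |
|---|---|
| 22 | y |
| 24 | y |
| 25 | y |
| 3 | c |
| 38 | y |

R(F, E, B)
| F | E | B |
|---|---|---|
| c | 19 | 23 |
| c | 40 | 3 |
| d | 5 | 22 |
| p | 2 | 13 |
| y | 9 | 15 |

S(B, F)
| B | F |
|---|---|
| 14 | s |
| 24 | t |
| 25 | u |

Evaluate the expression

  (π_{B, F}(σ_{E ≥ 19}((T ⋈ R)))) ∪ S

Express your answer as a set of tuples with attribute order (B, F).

Joining T and R on F yields {(22, y, 9, 15), (24, y, 9, 15), (25, y, 9, 15), (3, c, 19, 23), (3, c, 40, 3), (38, y, 9, 15)}.
Apply σ_{E ≥ 19}; surviving tuples: {(3, c, 19, 23), (3, c, 40, 3)}
Projecting to B, F: {(23, c), (3, c)}
Union: {(23, c), (3, c)} with {(14, s), (24, t), (25, u)} → {(14, s), (23, c), (24, t), (25, u), (3, c)}

{(14, s), (23, c), (24, t), (25, u), (3, c)}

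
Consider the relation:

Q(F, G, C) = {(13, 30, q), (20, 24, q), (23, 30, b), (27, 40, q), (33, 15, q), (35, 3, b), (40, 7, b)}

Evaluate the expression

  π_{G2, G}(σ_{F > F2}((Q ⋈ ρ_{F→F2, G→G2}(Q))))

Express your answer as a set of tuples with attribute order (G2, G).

ρ[F→F2, G→G2]: schema becomes (F2, G2, C); tuples unchanged.
Joining Q and ρ_{F→F2, G→G2}(Q) on C yields {(13, 30, q, 13, 30), (13, 30, q, 20, 24), (13, 30, q, 27, 40), (13, 30, q, 33, 15), (20, 24, q, 13, 30), (20, 24, q, 20, 24), (20, 24, q, 27, 40), (20, 24, q, 33, 15), (23, 30, b, 23, 30), (23, 30, b, 35, 3), (23, 30, b, 40, 7), (27, 40, q, 13, 30), (27, 40, q, 20, 24), (27, 40, q, 27, 40), (27, 40, q, 33, 15), (33, 15, q, 13, 30), (33, 15, q, 20, 24), (33, 15, q, 27, 40), (33, 15, q, 33, 15), (35, 3, b, 23, 30), (35, 3, b, 35, 3), (35, 3, b, 40, 7), (40, 7, b, 23, 30), (40, 7, b, 35, 3), (40, 7, b, 40, 7)}.
σ[F > F2]: keep tuples satisfying F > F2 → {(20, 24, q, 13, 30), (27, 40, q, 13, 30), (27, 40, q, 20, 24), (33, 15, q, 13, 30), (33, 15, q, 20, 24), (33, 15, q, 27, 40), (35, 3, b, 23, 30), (40, 7, b, 23, 30), (40, 7, b, 35, 3)}
Keep only column(s) G2, G: {(24, 15), (24, 40), (3, 7), (30, 15), (30, 24), (30, 3), (30, 40), (30, 7), (40, 15)}

{(24, 15), (24, 40), (3, 7), (30, 15), (30, 24), (30, 3), (30, 40), (30, 7), (40, 15)}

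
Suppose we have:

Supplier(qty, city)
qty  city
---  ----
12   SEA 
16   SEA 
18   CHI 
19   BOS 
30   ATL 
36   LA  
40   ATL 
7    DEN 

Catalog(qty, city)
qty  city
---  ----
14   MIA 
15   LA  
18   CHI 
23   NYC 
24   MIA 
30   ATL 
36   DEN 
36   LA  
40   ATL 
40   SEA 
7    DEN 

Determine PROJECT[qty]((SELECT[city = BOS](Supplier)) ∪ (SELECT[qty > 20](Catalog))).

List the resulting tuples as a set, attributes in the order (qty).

{19, 23, 24, 30, 36, 40}

Apply σ_{city = BOS}; surviving tuples: {(19, BOS)}
Apply σ_{qty > 20}; surviving tuples: {(23, NYC), (24, MIA), (30, ATL), (36, DEN), (36, LA), (40, ATL), (40, SEA)}
Set union of the two operands is {(19, BOS), (23, NYC), (24, MIA), (30, ATL), (36, DEN), (36, LA), (40, ATL), (40, SEA)}.
π[qty]: project onto (qty) (2 duplicate(s) eliminated) → {19, 23, 24, 30, 36, 40}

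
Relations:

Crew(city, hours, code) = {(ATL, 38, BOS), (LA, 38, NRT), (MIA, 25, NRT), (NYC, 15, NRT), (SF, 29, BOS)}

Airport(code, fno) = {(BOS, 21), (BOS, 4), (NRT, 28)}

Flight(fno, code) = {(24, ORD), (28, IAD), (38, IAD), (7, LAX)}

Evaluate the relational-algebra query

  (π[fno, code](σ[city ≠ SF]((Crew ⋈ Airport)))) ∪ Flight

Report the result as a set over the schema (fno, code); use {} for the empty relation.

Natural join on code: {(ATL, 38, BOS, 21), (ATL, 38, BOS, 4), (LA, 38, NRT, 28), (MIA, 25, NRT, 28), (NYC, 15, NRT, 28), (SF, 29, BOS, 21), (SF, 29, BOS, 4)}
Apply σ_{city ≠ SF}; surviving tuples: {(ATL, 38, BOS, 21), (ATL, 38, BOS, 4), (LA, 38, NRT, 28), (MIA, 25, NRT, 28), (NYC, 15, NRT, 28)}
Projecting to fno, code (2 duplicate(s) eliminated): {(21, BOS), (28, NRT), (4, BOS)}
Set union of the two operands is {(21, BOS), (24, ORD), (28, IAD), (28, NRT), (38, IAD), (4, BOS), (7, LAX)}.

{(21, BOS), (24, ORD), (28, IAD), (28, NRT), (38, IAD), (4, BOS), (7, LAX)}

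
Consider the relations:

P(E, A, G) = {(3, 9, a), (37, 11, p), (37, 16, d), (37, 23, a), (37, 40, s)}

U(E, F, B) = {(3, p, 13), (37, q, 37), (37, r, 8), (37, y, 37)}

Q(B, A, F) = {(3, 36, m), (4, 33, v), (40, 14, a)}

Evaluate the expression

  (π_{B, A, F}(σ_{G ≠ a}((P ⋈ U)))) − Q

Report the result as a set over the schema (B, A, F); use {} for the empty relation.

Joining P and U on E yields {(3, 9, a, p, 13), (37, 11, p, q, 37), (37, 11, p, r, 8), (37, 11, p, y, 37), (37, 16, d, q, 37), (37, 16, d, r, 8), (37, 16, d, y, 37), (37, 23, a, q, 37), (37, 23, a, r, 8), (37, 23, a, y, 37), (37, 40, s, q, 37), (37, 40, s, r, 8), (37, 40, s, y, 37)}.
Filtering on G ≠ a leaves {(37, 11, p, q, 37), (37, 11, p, r, 8), (37, 11, p, y, 37), (37, 16, d, q, 37), (37, 16, d, r, 8), (37, 16, d, y, 37), (37, 40, s, q, 37), (37, 40, s, r, 8), (37, 40, s, y, 37)}.
π_{B, A, F} gives {(37, 11, q), (37, 11, y), (37, 16, q), (37, 16, y), (37, 40, q), (37, 40, y), (8, 11, r), (8, 16, r), (8, 40, r)}.
Taking the difference: {(37, 11, q), (37, 11, y), (37, 16, q), (37, 16, y), (37, 40, q), (37, 40, y), (8, 11, r), (8, 16, r), (8, 40, r)}

{(37, 11, q), (37, 11, y), (37, 16, q), (37, 16, y), (37, 40, q), (37, 40, y), (8, 11, r), (8, 16, r), (8, 40, r)}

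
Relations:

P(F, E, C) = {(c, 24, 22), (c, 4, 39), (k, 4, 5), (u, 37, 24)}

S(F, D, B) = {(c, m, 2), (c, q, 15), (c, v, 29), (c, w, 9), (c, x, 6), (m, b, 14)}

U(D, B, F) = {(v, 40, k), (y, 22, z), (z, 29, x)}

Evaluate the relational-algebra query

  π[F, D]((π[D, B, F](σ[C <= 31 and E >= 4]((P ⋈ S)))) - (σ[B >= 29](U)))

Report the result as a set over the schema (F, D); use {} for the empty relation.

{(c, m), (c, q), (c, v), (c, w), (c, x)}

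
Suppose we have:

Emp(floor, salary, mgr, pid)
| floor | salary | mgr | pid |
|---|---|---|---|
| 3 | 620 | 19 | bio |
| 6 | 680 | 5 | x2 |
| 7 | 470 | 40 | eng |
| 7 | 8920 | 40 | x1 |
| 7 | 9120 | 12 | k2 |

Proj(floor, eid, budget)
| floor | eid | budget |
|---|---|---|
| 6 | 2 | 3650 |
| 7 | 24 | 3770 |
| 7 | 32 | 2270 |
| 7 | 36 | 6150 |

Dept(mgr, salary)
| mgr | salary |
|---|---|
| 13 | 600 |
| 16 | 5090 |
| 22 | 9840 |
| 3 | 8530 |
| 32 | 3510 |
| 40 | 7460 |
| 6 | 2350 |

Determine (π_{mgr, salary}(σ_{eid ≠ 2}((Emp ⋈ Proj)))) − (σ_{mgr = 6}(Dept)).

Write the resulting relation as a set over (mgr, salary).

{(12, 9120), (40, 470), (40, 8920)}

Joining Emp and Proj on floor yields {(6, 680, 5, x2, 2, 3650), (7, 470, 40, eng, 24, 3770), (7, 470, 40, eng, 32, 2270), (7, 470, 40, eng, 36, 6150), (7, 8920, 40, x1, 24, 3770), (7, 8920, 40, x1, 32, 2270), (7, 8920, 40, x1, 36, 6150), (7, 9120, 12, k2, 24, 3770), (7, 9120, 12, k2, 32, 2270), (7, 9120, 12, k2, 36, 6150)}.
Filtering on eid ≠ 2 leaves {(7, 470, 40, eng, 24, 3770), (7, 470, 40, eng, 32, 2270), (7, 470, 40, eng, 36, 6150), (7, 8920, 40, x1, 24, 3770), (7, 8920, 40, x1, 32, 2270), (7, 8920, 40, x1, 36, 6150), (7, 9120, 12, k2, 24, 3770), (7, 9120, 12, k2, 32, 2270), (7, 9120, 12, k2, 36, 6150)}.
Projecting to mgr, salary (6 duplicate(s) eliminated): {(12, 9120), (40, 470), (40, 8920)}
Filtering on mgr = 6 leaves {(6, 2350)}.
Taking the difference: {(12, 9120), (40, 470), (40, 8920)}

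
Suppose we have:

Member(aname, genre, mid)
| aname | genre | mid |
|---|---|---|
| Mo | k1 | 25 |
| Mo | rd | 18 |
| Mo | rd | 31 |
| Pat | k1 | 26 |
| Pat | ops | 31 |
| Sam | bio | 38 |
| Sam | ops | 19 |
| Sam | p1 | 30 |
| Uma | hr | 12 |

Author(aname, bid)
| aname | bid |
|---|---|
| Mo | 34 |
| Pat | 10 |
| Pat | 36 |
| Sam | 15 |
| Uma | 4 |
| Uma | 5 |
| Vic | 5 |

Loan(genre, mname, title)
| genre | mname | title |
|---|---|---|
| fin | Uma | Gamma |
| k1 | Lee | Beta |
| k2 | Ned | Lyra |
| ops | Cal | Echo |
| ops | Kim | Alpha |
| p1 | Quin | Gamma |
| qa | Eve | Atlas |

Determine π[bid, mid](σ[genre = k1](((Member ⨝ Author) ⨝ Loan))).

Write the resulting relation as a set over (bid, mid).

Joining Member and Author on aname yields {(Mo, k1, 25, 34), (Mo, rd, 18, 34), (Mo, rd, 31, 34), (Pat, k1, 26, 10), (Pat, k1, 26, 36), (Pat, ops, 31, 10), (Pat, ops, 31, 36), (Sam, bio, 38, 15), (Sam, ops, 19, 15), (Sam, p1, 30, 15), (Uma, hr, 12, 4), (Uma, hr, 12, 5)}.
Joining (Member ⨝ Author) and Loan on genre yields {(Mo, k1, 25, 34, Lee, Beta), (Pat, k1, 26, 10, Lee, Beta), (Pat, k1, 26, 36, Lee, Beta), (Pat, ops, 31, 10, Cal, Echo), (Pat, ops, 31, 10, Kim, Alpha), (Pat, ops, 31, 36, Cal, Echo), (Pat, ops, 31, 36, Kim, Alpha), (Sam, ops, 19, 15, Cal, Echo), (Sam, ops, 19, 15, Kim, Alpha), (Sam, p1, 30, 15, Quin, Gamma)}.
Selection genre = k1: {(Mo, k1, 25, 34, Lee, Beta), (Pat, k1, 26, 10, Lee, Beta), (Pat, k1, 26, 36, Lee, Beta)}
π[bid, mid]: project onto (bid, mid) → {(10, 26), (34, 25), (36, 26)}

{(10, 26), (34, 25), (36, 26)}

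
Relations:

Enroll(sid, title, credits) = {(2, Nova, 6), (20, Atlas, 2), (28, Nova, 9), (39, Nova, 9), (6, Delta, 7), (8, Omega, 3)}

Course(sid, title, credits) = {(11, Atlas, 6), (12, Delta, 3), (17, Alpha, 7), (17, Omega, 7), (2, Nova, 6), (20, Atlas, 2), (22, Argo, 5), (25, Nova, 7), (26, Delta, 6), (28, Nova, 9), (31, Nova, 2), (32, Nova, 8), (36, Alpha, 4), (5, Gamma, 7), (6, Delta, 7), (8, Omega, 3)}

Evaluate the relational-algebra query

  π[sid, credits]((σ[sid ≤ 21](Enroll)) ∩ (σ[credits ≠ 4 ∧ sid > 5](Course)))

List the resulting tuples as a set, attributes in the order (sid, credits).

{(20, 2), (6, 7), (8, 3)}

Apply σ_{sid ≤ 21}; surviving tuples: {(2, Nova, 6), (20, Atlas, 2), (6, Delta, 7), (8, Omega, 3)}
Apply σ_{credits ≠ 4 ∧ sid > 5}; surviving tuples: {(11, Atlas, 6), (12, Delta, 3), (17, Alpha, 7), (17, Omega, 7), (20, Atlas, 2), (22, Argo, 5), (25, Nova, 7), (26, Delta, 6), (28, Nova, 9), (31, Nova, 2), (32, Nova, 8), (6, Delta, 7), (8, Omega, 3)}
Intersection: {(2, Nova, 6), (20, Atlas, 2), (6, Delta, 7), (8, Omega, 3)} with {(11, Atlas, 6), (12, Delta, 3), (17, Alpha, 7), (17, Omega, 7), (20, Atlas, 2), (22, Argo, 5), (25, Nova, 7), (26, Delta, 6), (28, Nova, 9), (31, Nova, 2), (32, Nova, 8), (6, Delta, 7), (8, Omega, 3)} → {(20, Atlas, 2), (6, Delta, 7), (8, Omega, 3)}
π_{sid, credits} gives {(20, 2), (6, 7), (8, 3)}.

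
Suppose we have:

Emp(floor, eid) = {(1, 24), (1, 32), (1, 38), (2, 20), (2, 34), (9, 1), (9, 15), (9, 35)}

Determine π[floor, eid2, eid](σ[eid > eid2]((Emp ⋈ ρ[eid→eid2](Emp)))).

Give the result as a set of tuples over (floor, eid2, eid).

{(1, 24, 32), (1, 24, 38), (1, 32, 38), (2, 20, 34), (9, 1, 15), (9, 1, 35), (9, 15, 35)}

ρ[eid→eid2]: schema becomes (floor, eid2); tuples unchanged.
Joining Emp and ρ[eid→eid2](Emp) on floor yields {(1, 24, 24), (1, 24, 32), (1, 24, 38), (1, 32, 24), (1, 32, 32), (1, 32, 38), (1, 38, 24), (1, 38, 32), (1, 38, 38), (2, 20, 20), (2, 20, 34), (2, 34, 20), (2, 34, 34), (9, 1, 1), (9, 1, 15), (9, 1, 35), (9, 15, 1), (9, 15, 15), (9, 15, 35), (9, 35, 1), (9, 35, 15), (9, 35, 35)}.
σ[eid > eid2]: keep tuples satisfying eid > eid2 → {(1, 32, 24), (1, 38, 24), (1, 38, 32), (2, 34, 20), (9, 15, 1), (9, 35, 1), (9, 35, 15)}
π[floor, eid2, eid]: project onto (floor, eid2, eid) → {(1, 24, 32), (1, 24, 38), (1, 32, 38), (2, 20, 34), (9, 1, 15), (9, 1, 35), (9, 15, 35)}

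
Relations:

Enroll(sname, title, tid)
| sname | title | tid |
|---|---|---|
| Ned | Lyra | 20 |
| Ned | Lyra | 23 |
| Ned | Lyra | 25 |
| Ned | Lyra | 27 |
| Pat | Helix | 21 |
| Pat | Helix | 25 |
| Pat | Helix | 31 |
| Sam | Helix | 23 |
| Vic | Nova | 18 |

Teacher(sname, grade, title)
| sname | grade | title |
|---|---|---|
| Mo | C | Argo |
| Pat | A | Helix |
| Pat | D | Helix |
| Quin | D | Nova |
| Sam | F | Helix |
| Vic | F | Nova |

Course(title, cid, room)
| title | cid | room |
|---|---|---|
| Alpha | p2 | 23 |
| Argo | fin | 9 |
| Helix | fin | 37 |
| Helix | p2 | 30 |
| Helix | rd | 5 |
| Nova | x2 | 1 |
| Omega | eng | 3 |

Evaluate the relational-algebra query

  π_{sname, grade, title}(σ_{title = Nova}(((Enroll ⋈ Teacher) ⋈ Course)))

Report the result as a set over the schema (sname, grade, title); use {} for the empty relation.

Enroll ⋈ Teacher (natural join on sname, title): {(Pat, Helix, 21, A), (Pat, Helix, 21, D), (Pat, Helix, 25, A), (Pat, Helix, 25, D), (Pat, Helix, 31, A), (Pat, Helix, 31, D), (Sam, Helix, 23, F), (Vic, Nova, 18, F)}
(Enroll ⋈ Teacher) ⋈ Course (natural join on title): {(Pat, Helix, 21, A, fin, 37), (Pat, Helix, 21, A, p2, 30), (Pat, Helix, 21, A, rd, 5), (Pat, Helix, 21, D, fin, 37), (Pat, Helix, 21, D, p2, 30), (Pat, Helix, 21, D, rd, 5), (Pat, Helix, 25, A, fin, 37), (Pat, Helix, 25, A, p2, 30), (Pat, Helix, 25, A, rd, 5), (Pat, Helix, 25, D, fin, 37), (Pat, Helix, 25, D, p2, 30), (Pat, Helix, 25, D, rd, 5), (Pat, Helix, 31, A, fin, 37), (Pat, Helix, 31, A, p2, 30), (Pat, Helix, 31, A, rd, 5), (Pat, Helix, 31, D, fin, 37), (Pat, Helix, 31, D, p2, 30), (Pat, Helix, 31, D, rd, 5), (Sam, Helix, 23, F, fin, 37), (Sam, Helix, 23, F, p2, 30), (Sam, Helix, 23, F, rd, 5), (Vic, Nova, 18, F, x2, 1)}
Filtering on title = Nova leaves {(Vic, Nova, 18, F, x2, 1)}.
Projecting to sname, grade, title: {(Vic, F, Nova)}

{(Vic, F, Nova)}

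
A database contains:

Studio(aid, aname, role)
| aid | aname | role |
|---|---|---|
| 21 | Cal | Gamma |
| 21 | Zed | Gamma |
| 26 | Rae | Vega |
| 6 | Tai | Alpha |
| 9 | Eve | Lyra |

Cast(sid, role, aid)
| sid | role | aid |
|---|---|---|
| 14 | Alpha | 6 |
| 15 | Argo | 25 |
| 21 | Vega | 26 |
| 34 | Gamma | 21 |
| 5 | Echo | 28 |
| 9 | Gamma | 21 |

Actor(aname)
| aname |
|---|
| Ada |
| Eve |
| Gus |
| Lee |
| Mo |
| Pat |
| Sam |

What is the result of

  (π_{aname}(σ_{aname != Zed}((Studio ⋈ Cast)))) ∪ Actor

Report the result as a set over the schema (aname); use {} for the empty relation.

{Ada, Cal, Eve, Gus, Lee, Mo, Pat, Rae, Sam, Tai}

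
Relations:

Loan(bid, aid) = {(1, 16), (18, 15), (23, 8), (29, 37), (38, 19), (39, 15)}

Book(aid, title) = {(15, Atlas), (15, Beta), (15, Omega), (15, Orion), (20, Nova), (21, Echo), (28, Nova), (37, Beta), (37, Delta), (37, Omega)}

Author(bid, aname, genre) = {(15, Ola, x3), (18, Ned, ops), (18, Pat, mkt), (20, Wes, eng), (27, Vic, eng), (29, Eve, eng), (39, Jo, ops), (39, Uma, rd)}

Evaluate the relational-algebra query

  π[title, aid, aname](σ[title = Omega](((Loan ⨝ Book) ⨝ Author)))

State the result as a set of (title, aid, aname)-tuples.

{(Omega, 15, Jo), (Omega, 15, Ned), (Omega, 15, Pat), (Omega, 15, Uma), (Omega, 37, Eve)}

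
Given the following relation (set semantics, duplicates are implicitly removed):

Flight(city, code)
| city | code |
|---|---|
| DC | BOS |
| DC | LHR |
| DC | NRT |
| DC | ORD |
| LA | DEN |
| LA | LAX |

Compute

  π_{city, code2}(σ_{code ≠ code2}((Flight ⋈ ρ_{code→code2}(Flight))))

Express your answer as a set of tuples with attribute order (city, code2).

{(DC, BOS), (DC, LHR), (DC, NRT), (DC, ORD), (LA, DEN), (LA, LAX)}

ρ[code→code2]: schema becomes (city, code2); tuples unchanged.
Flight ⋈ ρ_{code→code2}(Flight) (natural join on city): {(DC, BOS, BOS), (DC, BOS, LHR), (DC, BOS, NRT), (DC, BOS, ORD), (DC, LHR, BOS), (DC, LHR, LHR), (DC, LHR, NRT), (DC, LHR, ORD), (DC, NRT, BOS), (DC, NRT, LHR), (DC, NRT, NRT), (DC, NRT, ORD), (DC, ORD, BOS), (DC, ORD, LHR), (DC, ORD, NRT), (DC, ORD, ORD), (LA, DEN, DEN), (LA, DEN, LAX), (LA, LAX, DEN), (LA, LAX, LAX)}
Selection code ≠ code2: {(DC, BOS, LHR), (DC, BOS, NRT), (DC, BOS, ORD), (DC, LHR, BOS), (DC, LHR, NRT), (DC, LHR, ORD), (DC, NRT, BOS), (DC, NRT, LHR), (DC, NRT, ORD), (DC, ORD, BOS), (DC, ORD, LHR), (DC, ORD, NRT), (LA, DEN, LAX), (LA, LAX, DEN)}
π[city, code2]: project onto (city, code2) (8 duplicate(s) eliminated) → {(DC, BOS), (DC, LHR), (DC, NRT), (DC, ORD), (LA, DEN), (LA, LAX)}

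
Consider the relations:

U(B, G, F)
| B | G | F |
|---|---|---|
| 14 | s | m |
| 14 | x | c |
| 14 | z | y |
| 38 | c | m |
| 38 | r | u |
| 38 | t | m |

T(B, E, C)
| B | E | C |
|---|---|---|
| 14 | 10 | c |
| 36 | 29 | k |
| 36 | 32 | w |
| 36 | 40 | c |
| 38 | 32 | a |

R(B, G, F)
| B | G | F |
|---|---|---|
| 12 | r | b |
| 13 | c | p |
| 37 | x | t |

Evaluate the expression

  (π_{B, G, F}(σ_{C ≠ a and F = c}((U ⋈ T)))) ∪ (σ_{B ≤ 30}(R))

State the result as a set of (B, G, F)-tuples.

{(12, r, b), (13, c, p), (14, x, c)}

Joining U and T on B yields {(14, s, m, 10, c), (14, x, c, 10, c), (14, z, y, 10, c), (38, c, m, 32, a), (38, r, u, 32, a), (38, t, m, 32, a)}.
Selection C ≠ a and F = c: {(14, x, c, 10, c)}
Keep only column(s) B, G, F: {(14, x, c)}
Selection B ≤ 30: {(12, r, b), (13, c, p)}
Union: {(14, x, c)} with {(12, r, b), (13, c, p)} → {(12, r, b), (13, c, p), (14, x, c)}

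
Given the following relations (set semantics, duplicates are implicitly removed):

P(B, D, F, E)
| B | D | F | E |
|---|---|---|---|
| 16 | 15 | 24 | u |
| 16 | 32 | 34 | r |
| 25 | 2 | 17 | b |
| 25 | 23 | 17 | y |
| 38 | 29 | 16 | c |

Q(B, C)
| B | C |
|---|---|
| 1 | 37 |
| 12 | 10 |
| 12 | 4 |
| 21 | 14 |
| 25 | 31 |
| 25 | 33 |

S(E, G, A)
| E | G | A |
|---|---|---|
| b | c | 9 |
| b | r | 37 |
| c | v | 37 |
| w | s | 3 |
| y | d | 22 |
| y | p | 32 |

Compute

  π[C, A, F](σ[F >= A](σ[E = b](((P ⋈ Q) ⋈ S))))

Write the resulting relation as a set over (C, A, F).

{(31, 9, 17), (33, 9, 17)}

Joining P and Q on B yields {(25, 2, 17, b, 31), (25, 2, 17, b, 33), (25, 23, 17, y, 31), (25, 23, 17, y, 33)}.
Joining (P ⋈ Q) and S on E yields {(25, 2, 17, b, 31, c, 9), (25, 2, 17, b, 31, r, 37), (25, 2, 17, b, 33, c, 9), (25, 2, 17, b, 33, r, 37), (25, 23, 17, y, 31, d, 22), (25, 23, 17, y, 31, p, 32), (25, 23, 17, y, 33, d, 22), (25, 23, 17, y, 33, p, 32)}.
Apply σ_{E = b}; surviving tuples: {(25, 2, 17, b, 31, c, 9), (25, 2, 17, b, 31, r, 37), (25, 2, 17, b, 33, c, 9), (25, 2, 17, b, 33, r, 37)}
Apply σ_{F >= A}; surviving tuples: {(25, 2, 17, b, 31, c, 9), (25, 2, 17, b, 33, c, 9)}
Keep only column(s) C, A, F: {(31, 9, 17), (33, 9, 17)}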